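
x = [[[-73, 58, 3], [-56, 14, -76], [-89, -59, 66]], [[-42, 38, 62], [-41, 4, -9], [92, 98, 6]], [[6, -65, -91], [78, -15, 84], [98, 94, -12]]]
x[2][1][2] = 84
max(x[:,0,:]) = 62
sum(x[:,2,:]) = 294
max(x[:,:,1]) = 98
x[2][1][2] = 84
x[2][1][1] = -15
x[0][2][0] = -89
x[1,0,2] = 62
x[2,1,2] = 84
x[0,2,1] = -59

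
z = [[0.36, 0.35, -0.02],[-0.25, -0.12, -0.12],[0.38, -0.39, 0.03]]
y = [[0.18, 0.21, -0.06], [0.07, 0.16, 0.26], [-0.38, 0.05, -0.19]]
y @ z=[[-0.01, 0.06, -0.03], [0.08, -0.10, -0.01], [-0.22, -0.06, -0.00]]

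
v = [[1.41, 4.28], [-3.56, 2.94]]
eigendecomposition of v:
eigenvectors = [[0.74+0.00j, 0.74-0.00j], [(0.13+0.66j), (0.13-0.66j)]]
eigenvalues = [(2.18+3.83j), (2.18-3.83j)]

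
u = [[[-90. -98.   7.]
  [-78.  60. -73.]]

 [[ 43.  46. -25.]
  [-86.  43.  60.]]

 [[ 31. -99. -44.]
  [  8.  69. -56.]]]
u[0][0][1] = -98.0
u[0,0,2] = 7.0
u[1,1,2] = 60.0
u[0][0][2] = 7.0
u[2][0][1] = -99.0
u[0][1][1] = 60.0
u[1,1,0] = -86.0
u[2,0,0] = 31.0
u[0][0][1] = -98.0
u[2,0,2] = -44.0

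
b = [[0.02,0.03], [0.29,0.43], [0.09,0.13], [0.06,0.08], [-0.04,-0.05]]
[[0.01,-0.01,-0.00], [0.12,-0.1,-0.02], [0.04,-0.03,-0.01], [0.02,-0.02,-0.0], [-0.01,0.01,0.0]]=b@[[0.11,-0.02,0.04], [0.21,-0.21,-0.08]]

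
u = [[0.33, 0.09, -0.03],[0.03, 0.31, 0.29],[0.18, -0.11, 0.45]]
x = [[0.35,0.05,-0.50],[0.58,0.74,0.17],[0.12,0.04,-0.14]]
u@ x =[[0.16,0.08,-0.15], [0.23,0.24,-0.00], [0.05,-0.05,-0.17]]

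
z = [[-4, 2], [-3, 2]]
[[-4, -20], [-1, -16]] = z@[[3, 4], [4, -2]]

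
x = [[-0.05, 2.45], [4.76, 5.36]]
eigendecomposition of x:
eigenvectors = [[-0.83, -0.33],[0.56, -0.94]]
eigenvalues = [-1.7, 7.01]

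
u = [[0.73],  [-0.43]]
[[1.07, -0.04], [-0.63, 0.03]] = u@ [[1.47, -0.06]]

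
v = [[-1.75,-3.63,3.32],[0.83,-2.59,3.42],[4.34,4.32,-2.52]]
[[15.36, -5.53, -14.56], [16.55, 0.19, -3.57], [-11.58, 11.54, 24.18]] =v@[[1.61,1.17,4.27], [-3.05,2.44,0.17], [2.14,1.62,-1.95]]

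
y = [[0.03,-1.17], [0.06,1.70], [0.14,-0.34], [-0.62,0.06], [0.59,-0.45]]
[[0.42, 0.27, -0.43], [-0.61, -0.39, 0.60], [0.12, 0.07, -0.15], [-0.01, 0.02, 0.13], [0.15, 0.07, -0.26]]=y @[[-0.02,-0.06,-0.17],[-0.36,-0.23,0.36]]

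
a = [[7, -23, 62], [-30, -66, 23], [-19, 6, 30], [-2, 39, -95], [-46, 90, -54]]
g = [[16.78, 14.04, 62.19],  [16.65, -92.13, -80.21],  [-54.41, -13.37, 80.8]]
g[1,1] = -92.13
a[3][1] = 39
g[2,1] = -13.37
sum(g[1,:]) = -155.69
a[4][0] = -46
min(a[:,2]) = -95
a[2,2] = 30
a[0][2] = 62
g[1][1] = -92.13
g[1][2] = -80.21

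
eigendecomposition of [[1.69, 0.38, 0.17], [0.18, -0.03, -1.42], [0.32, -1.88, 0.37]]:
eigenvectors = [[(0.12+0j), 0.71+0.00j, 0.71-0.00j], [(-0.69+0j), (0.24+0.39j), (0.24-0.39j)], [(-0.71+0j), -0.20-0.51j, -0.20+0.51j]]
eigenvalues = [(-1.52+0j), (1.77+0.09j), (1.77-0.09j)]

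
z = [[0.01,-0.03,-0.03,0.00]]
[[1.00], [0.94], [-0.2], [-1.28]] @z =[[0.01, -0.03, -0.03, 0.00], [0.01, -0.03, -0.03, 0.0], [-0.00, 0.01, 0.01, 0.0], [-0.01, 0.04, 0.04, 0.0]]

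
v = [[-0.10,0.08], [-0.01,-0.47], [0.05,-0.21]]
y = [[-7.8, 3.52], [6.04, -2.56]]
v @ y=[[1.26,-0.56], [-2.76,1.17], [-1.66,0.71]]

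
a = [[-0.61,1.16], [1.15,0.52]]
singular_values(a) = [1.33, 1.24]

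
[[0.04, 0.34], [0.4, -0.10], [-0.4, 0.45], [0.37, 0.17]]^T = [[0.04, 0.40, -0.40, 0.37], [0.34, -0.10, 0.45, 0.17]]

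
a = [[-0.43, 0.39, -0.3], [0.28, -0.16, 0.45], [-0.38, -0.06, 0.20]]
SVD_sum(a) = [[-0.43, 0.30, -0.37], [0.35, -0.25, 0.30], [-0.07, 0.05, -0.06]] + [[-0.03, -0.01, 0.03],  [-0.10, -0.02, 0.09],  [-0.30, -0.07, 0.28]] + [[0.02, 0.09, 0.05], [0.03, 0.11, 0.05], [-0.01, -0.04, -0.02]]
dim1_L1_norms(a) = [1.12, 0.89, 0.64]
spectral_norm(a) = 0.84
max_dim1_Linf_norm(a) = 0.45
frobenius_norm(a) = 0.96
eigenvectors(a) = [[(0.8+0j),(-0.12+0.25j),(-0.12-0.25j)], [(-0.54+0j),(-0.69+0j),(-0.69-0j)], [(0.27+0j),-0.49-0.46j,(-0.49+0.46j)]]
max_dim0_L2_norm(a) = 0.64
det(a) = -0.06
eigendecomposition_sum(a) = [[(-0.51-0j), 0.28-0.00j, -0.28+0.00j], [0.35+0.00j, (-0.19+0j), 0.19-0.00j], [-0.17-0.00j, 0.10-0.00j, -0.10+0.00j]] + [[0.04+0.03j, (0.05+0.02j), -0.01-0.06j], [(-0.03+0.12j), 0.02+0.14j, 0.13-0.09j], [-0.10+0.06j, -0.08+0.11j, (0.15+0.02j)]] + [[0.04-0.03j, (0.05-0.02j), (-0.01+0.06j)], [(-0.03-0.12j), (0.02-0.14j), (0.13+0.09j)], [(-0.1-0.06j), (-0.08-0.11j), (0.15-0.02j)]]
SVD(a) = [[-0.77, -0.09, -0.63], [0.63, -0.3, -0.72], [-0.13, -0.95, 0.29]] @ diag([0.8359303802163328, 0.43958269008008305, 0.17171912535689052]) @ [[0.66, -0.47, 0.58], [0.71, 0.16, -0.68], [-0.23, -0.87, -0.44]]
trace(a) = -0.39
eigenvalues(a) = [(-0.8+0j), (0.2+0.19j), (0.2-0.19j)]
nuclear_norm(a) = 1.45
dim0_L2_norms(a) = [0.64, 0.43, 0.58]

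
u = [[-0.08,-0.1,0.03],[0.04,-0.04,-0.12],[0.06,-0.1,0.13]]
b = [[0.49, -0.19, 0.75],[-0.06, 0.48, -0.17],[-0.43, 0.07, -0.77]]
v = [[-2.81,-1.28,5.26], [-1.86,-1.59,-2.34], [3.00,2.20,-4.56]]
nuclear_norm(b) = 1.79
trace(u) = 0.01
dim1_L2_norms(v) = [6.1, 3.39, 5.89]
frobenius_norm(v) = 9.13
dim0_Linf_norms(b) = [0.49, 0.48, 0.77]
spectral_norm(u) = 0.20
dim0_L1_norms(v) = [7.67, 5.07, 12.16]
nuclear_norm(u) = 0.43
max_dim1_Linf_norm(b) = 0.77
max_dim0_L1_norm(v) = 12.16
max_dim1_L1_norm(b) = 1.43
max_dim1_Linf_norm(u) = 0.13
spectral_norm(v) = 8.46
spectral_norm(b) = 1.30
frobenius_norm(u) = 0.26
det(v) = -11.43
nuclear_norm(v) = 12.26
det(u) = 0.00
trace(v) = -8.96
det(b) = -0.03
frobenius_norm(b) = 1.37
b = v @ u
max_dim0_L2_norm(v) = 7.34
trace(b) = 0.20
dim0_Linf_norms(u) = [0.08, 0.1, 0.13]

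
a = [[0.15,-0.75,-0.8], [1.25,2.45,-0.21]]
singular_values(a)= [2.82, 0.95]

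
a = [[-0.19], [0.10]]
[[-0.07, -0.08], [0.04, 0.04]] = a @ [[0.38, 0.43]]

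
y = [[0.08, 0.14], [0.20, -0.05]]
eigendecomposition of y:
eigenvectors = [[0.77, -0.5], [0.63, 0.87]]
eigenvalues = [0.19, -0.16]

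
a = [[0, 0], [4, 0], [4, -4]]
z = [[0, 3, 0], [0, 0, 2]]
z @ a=[[12, 0], [8, -8]]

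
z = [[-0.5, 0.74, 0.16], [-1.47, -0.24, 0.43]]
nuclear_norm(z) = 2.40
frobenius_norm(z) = 1.80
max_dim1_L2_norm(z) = 1.55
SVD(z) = [[-0.33,-0.94], [-0.94,0.33]] @ diag([1.6190920112341258, 0.7779081302813549]) @ [[0.96, -0.01, -0.28], [-0.01, -1.00, -0.01]]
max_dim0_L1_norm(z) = 1.97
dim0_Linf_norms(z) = [1.47, 0.74, 0.43]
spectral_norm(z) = 1.62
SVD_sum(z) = [[-0.51, 0.01, 0.15], [-1.47, 0.02, 0.43]] + [[0.01, 0.73, 0.01], [-0.0, -0.26, -0.00]]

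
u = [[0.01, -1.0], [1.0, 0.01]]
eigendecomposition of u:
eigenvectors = [[0.71+0.00j,  (0.71-0j)], [0.00-0.71j,  0.00+0.71j]]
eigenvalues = [(0.01+1j), (0.01-1j)]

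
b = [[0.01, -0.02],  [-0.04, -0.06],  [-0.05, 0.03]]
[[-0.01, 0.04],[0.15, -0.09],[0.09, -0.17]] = b @ [[-2.42,3.02], [-0.9,-0.54]]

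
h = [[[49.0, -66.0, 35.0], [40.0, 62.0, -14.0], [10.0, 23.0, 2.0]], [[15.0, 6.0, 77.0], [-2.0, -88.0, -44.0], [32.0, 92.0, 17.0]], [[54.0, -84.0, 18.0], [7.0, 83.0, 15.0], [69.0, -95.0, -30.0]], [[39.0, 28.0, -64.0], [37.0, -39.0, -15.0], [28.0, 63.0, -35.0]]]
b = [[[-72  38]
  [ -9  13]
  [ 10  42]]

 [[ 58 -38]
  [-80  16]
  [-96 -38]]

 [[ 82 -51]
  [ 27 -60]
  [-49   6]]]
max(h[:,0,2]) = 77.0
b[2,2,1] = 6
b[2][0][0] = 82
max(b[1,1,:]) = 16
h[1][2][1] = 92.0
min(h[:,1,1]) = -88.0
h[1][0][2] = 77.0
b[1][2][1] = -38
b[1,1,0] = -80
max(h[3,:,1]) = 63.0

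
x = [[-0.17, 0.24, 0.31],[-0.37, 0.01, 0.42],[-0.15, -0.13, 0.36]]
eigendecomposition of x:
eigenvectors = [[0.36-0.55j, 0.36+0.55j, (0.71+0j)], [(0.68+0j), 0.68-0.00j, 0.14+0.00j], [0.32+0.09j, (0.32-0.09j), (0.69+0j)]]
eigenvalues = [(0.01+0.36j), (0.01-0.36j), (0.18+0j)]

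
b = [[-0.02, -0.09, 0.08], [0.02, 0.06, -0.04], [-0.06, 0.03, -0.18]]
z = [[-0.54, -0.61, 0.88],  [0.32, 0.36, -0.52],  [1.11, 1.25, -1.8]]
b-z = [[0.52, 0.52, -0.8],[-0.3, -0.30, 0.48],[-1.17, -1.22, 1.62]]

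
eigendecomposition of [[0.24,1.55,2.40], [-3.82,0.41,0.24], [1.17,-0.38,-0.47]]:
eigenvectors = [[0.05-0.39j, (0.05+0.39j), -0.06+0.00j], [0.87+0.00j, 0.87-0.00j, (-0.84+0j)], [(-0.28+0.06j), -0.28-0.06j, 0.55+0.00j]]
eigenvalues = [(0.1+1.73j), (0.1-1.73j), (-0.01+0j)]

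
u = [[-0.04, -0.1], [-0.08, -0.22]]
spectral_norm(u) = 0.26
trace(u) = -0.26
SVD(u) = [[-0.42, -0.91], [-0.91, 0.42]] @ diag([0.25766326871763157, 0.003104827490474412]) @ [[0.35, 0.94],[0.94, -0.35]]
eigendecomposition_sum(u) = [[-0.0, 0.0], [0.00, -0.0]] + [[-0.04,-0.10], [-0.08,-0.22]]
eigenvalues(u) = [-0.0, -0.26]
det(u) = 0.00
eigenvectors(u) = [[0.94, 0.42], [-0.35, 0.91]]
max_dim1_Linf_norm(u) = 0.22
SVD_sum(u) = [[-0.04, -0.10], [-0.08, -0.22]] + [[-0.00,0.0], [0.0,-0.0]]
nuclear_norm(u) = 0.26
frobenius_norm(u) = 0.26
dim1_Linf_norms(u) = [0.1, 0.22]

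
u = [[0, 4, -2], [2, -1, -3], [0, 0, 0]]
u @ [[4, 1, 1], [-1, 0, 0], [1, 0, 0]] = [[-6, 0, 0], [6, 2, 2], [0, 0, 0]]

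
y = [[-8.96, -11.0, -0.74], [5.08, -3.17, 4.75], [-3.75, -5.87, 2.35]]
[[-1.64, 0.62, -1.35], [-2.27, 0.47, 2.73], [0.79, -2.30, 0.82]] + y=[[-10.6, -10.38, -2.09],[2.81, -2.7, 7.48],[-2.96, -8.17, 3.17]]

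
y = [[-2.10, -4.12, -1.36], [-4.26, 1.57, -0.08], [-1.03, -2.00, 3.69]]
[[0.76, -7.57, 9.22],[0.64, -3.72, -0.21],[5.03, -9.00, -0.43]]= y @ [[-0.31, 1.45, -0.52], [-0.38, 1.5, -1.60], [1.07, -1.22, -1.13]]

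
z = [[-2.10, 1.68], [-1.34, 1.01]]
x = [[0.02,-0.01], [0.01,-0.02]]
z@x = [[-0.03, -0.01], [-0.02, -0.01]]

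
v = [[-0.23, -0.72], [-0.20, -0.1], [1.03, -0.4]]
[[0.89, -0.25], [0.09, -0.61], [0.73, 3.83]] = v @[[0.2, 3.43], [-1.3, -0.75]]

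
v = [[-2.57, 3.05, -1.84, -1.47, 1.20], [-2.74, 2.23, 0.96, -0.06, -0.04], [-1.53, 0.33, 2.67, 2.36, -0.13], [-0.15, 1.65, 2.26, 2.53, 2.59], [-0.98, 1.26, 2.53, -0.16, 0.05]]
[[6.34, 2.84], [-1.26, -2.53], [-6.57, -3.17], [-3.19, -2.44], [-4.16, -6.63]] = v @[[-0.36, -1.2],[-0.26, -1.59],[-1.74, -2.27],[-0.94, 0.74],[1.35, 1.26]]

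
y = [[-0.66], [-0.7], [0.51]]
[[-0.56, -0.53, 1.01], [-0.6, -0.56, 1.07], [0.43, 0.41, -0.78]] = y@[[0.85, 0.80, -1.53]]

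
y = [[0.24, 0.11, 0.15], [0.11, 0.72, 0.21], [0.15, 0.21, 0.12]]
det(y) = -0.00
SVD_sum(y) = [[0.05, 0.19, 0.07], [0.19, 0.68, 0.24], [0.07, 0.24, 0.09]] + [[0.19, -0.08, 0.08],[-0.08, 0.04, -0.03],[0.08, -0.03, 0.03]] + [[-0.00, -0.00, 0.00],[-0.00, -0.0, 0.0],[0.0, 0.0, -0.00]]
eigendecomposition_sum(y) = [[0.05,0.19,0.07], [0.19,0.68,0.24], [0.07,0.24,0.09]] + [[0.19, -0.08, 0.08], [-0.08, 0.04, -0.03], [0.08, -0.03, 0.03]] + [[-0.00, -0.00, 0.00], [-0.0, -0.00, 0.0], [0.0, 0.00, -0.0]]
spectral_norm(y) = 0.83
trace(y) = 1.08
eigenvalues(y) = [0.83, 0.26, -0.0]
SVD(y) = [[-0.25,0.85,-0.46], [-0.91,-0.37,-0.18], [-0.33,0.37,0.87]] @ diag([0.8256740361501953, 0.2570120059554662, 0.002686042105661475]) @ [[-0.25, -0.91, -0.33], [0.85, -0.37, 0.37], [0.46, 0.18, -0.87]]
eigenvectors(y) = [[-0.25,-0.85,-0.46], [-0.91,0.37,-0.18], [-0.33,-0.37,0.87]]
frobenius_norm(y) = 0.86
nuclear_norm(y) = 1.09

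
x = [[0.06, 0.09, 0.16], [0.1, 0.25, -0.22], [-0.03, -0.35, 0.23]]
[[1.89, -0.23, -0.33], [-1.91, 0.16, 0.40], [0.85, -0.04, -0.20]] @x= [[0.1,0.23,0.28], [-0.11,-0.27,-0.25], [0.05,0.14,0.1]]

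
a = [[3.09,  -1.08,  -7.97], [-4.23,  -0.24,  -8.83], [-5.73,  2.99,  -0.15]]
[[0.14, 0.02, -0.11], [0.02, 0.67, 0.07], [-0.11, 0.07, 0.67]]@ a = [[0.98, -0.48, -1.28], [-3.17, 0.03, -6.09], [-4.48, 2.11, 0.16]]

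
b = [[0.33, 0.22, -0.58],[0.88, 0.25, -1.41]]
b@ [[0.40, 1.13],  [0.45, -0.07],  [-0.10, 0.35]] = [[0.29,  0.15], [0.61,  0.48]]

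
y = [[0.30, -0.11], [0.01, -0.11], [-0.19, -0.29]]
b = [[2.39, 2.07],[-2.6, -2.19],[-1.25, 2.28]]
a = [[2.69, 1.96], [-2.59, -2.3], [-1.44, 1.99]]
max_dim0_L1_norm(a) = 6.72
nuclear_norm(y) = 0.68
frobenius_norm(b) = 5.32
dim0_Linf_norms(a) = [2.69, 2.3]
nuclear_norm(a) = 7.26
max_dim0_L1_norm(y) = 0.51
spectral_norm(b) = 4.69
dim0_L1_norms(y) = [0.5, 0.51]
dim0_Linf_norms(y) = [0.3, 0.29]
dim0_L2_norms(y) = [0.36, 0.33]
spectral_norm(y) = 0.37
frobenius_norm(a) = 5.40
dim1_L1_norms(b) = [4.46, 4.79, 3.53]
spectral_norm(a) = 4.80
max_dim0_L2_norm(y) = 0.36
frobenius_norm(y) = 0.48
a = y + b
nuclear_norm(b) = 7.21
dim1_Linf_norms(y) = [0.3, 0.11, 0.29]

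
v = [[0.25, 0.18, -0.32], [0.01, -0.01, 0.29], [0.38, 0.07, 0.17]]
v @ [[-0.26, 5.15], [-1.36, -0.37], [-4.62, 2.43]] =[[1.17, 0.44], [-1.33, 0.76], [-0.98, 2.34]]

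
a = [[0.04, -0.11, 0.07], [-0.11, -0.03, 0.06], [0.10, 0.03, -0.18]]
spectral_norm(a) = 0.24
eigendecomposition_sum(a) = [[-0.04,-0.03,0.08],[-0.04,-0.04,0.09],[0.09,0.07,-0.17]] + [[0.09,-0.06,0.01],  [-0.05,0.04,-0.0],  [0.02,-0.02,0.0]] + [[-0.01,-0.02,-0.01], [-0.01,-0.03,-0.02], [-0.01,-0.02,-0.02]]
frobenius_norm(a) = 0.28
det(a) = 0.00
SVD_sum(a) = [[-0.03,-0.02,0.06], [-0.06,-0.03,0.09], [0.1,0.06,-0.17]] + [[0.08, -0.08, 0.02], [-0.03, 0.03, -0.01], [0.01, -0.01, 0.00]] + [[-0.01,-0.01,-0.01], [-0.02,-0.03,-0.02], [-0.01,-0.02,-0.02]]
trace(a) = -0.17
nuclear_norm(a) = 0.42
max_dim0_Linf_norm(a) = 0.18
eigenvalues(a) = [-0.24, 0.13, -0.05]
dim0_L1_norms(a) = [0.25, 0.17, 0.31]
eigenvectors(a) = [[0.37, 0.83, 0.45], [0.43, -0.50, 0.72], [-0.82, 0.22, 0.53]]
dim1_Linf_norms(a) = [0.11, 0.11, 0.18]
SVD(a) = [[0.28, -0.93, 0.24], [0.46, 0.35, 0.82], [-0.84, -0.12, 0.53]] @ diag([0.24438771808290483, 0.12628284799169465, 0.0531722253938761]) @ [[-0.51, -0.29, 0.81], [-0.69, 0.70, -0.18], [-0.52, -0.65, -0.55]]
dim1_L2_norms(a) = [0.14, 0.13, 0.21]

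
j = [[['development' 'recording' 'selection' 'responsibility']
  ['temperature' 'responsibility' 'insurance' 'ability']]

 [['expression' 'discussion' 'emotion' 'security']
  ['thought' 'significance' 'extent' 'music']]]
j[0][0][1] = 'recording'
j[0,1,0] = 'temperature'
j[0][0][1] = 'recording'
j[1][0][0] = 'expression'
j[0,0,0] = 'development'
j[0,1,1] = 'responsibility'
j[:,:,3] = [['responsibility', 'ability'], ['security', 'music']]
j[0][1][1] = 'responsibility'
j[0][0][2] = 'selection'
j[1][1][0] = 'thought'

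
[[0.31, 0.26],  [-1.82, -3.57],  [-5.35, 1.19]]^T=[[0.31, -1.82, -5.35], [0.26, -3.57, 1.19]]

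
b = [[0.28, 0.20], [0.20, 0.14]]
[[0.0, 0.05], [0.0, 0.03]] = b@ [[0.04, -0.04], [-0.04, 0.29]]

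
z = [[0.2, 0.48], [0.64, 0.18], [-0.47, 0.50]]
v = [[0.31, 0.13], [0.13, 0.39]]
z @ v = [[0.12, 0.21], [0.22, 0.15], [-0.08, 0.13]]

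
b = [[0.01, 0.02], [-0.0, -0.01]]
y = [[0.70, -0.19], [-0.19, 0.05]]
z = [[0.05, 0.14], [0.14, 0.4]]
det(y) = -0.00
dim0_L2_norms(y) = [0.73, 0.2]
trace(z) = 0.45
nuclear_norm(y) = 0.75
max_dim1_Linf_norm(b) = 0.02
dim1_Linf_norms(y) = [0.7, 0.19]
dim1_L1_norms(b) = [0.03, 0.01]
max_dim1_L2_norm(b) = 0.02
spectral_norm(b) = 0.02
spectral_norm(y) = 0.75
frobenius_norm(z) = 0.45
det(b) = -0.00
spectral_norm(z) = 0.45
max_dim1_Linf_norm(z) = 0.4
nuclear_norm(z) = 0.45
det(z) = 0.00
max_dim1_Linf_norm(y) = 0.7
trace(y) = 0.75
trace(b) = 0.00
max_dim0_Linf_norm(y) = 0.7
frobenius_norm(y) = 0.75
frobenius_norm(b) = 0.02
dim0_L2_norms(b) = [0.01, 0.02]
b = y @ z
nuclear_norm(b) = 0.03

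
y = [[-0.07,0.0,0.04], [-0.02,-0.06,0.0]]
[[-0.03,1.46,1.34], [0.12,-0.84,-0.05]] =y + [[0.04, 1.46, 1.30],[0.14, -0.78, -0.05]]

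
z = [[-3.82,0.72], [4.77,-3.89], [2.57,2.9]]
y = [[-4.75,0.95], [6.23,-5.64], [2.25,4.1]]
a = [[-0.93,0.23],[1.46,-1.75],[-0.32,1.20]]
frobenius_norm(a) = 2.77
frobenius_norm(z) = 8.25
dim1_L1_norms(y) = [5.7, 11.87, 6.35]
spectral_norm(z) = 7.15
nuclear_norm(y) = 14.60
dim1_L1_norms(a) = [1.16, 3.21, 1.52]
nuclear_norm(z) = 11.26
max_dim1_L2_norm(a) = 2.28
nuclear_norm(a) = 3.43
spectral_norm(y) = 9.46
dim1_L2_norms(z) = [3.89, 6.16, 3.87]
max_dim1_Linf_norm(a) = 1.75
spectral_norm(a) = 2.66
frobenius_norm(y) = 10.77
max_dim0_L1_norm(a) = 3.18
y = a + z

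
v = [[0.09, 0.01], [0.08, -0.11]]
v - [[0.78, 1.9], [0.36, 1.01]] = [[-0.69, -1.89], [-0.28, -1.12]]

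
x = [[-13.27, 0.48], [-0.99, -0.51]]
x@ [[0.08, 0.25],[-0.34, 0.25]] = [[-1.22, -3.20],  [0.09, -0.38]]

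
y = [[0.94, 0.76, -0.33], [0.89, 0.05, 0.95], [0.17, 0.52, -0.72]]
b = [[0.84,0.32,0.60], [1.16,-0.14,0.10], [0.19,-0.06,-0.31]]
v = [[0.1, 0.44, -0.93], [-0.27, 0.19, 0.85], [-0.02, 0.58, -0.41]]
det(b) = 0.14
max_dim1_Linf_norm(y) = 0.95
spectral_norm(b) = 1.51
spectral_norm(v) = 1.40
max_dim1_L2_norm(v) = 1.03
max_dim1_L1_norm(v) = 1.47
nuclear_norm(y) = 2.87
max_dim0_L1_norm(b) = 2.19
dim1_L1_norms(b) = [1.76, 1.4, 0.56]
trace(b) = 0.39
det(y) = -0.04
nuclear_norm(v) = 2.09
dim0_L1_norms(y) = [2.0, 1.33, 2.0]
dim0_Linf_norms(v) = [0.27, 0.58, 0.93]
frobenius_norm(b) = 1.64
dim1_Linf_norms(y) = [0.94, 0.95, 0.72]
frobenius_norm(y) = 2.02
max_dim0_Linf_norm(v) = 0.93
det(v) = 0.03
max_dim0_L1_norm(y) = 2.0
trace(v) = -0.12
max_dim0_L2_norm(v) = 1.32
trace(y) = 0.27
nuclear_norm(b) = 2.27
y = b + v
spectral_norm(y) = 1.49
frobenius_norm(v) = 1.55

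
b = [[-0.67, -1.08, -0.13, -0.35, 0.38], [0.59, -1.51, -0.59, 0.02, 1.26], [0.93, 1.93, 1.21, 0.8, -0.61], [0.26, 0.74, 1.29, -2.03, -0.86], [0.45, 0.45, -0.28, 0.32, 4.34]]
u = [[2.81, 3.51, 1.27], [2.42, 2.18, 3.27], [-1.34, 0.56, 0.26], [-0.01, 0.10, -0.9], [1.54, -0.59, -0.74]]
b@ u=[[-3.73, -5.04, -4.38], [0.73, -2.29, -5.29], [4.72, 8.59, 7.54], [-0.51, 3.55, 5.55], [9.41, -0.12, -1.53]]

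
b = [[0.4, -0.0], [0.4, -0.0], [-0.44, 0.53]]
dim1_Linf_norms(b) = [0.4, 0.4, 0.53]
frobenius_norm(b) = 0.89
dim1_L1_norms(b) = [0.4, 0.4, 0.97]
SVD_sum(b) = [[0.29, -0.18], [0.29, -0.18], [-0.56, 0.34]] + [[0.11, 0.18], [0.11, 0.18], [0.12, 0.19]]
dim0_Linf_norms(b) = [0.44, 0.53]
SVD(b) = [[-0.42,-0.57], [-0.42,-0.57], [0.81,-0.59]] @ diag([0.8110880462101481, 0.3696433163131792]) @ [[-0.85, 0.53], [-0.53, -0.85]]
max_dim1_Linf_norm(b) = 0.53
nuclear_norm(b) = 1.18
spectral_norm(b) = 0.81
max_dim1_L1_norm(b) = 0.97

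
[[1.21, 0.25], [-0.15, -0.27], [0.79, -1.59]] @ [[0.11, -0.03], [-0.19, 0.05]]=[[0.09, -0.02], [0.03, -0.01], [0.39, -0.1]]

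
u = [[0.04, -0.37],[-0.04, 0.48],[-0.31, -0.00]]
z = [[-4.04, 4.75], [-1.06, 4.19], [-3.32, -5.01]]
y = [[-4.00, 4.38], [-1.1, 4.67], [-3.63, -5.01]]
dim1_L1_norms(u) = [0.41, 0.52, 0.31]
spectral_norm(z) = 8.16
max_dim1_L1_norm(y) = 8.64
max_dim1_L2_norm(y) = 6.19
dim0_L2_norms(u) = [0.32, 0.61]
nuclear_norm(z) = 13.37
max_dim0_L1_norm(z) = 13.95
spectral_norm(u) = 0.61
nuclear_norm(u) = 0.92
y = u + z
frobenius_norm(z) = 9.68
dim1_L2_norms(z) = [6.24, 4.32, 6.01]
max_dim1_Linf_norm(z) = 5.01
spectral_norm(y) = 8.16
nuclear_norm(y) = 13.63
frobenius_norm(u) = 0.68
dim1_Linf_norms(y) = [4.38, 4.67, 5.01]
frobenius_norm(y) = 9.82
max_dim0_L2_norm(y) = 8.13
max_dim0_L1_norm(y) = 14.06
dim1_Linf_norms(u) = [0.37, 0.48, 0.31]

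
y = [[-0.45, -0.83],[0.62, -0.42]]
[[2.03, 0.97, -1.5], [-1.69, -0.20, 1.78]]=y @[[-3.21,-0.81,3.0],  [-0.71,-0.73,0.18]]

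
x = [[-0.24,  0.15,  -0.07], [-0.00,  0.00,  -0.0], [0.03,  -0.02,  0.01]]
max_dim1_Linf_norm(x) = 0.24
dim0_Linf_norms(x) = [0.24, 0.15, 0.07]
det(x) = 0.00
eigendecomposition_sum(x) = [[-0.24, 0.15, -0.07], [-0.0, -0.0, -0.0], [0.03, -0.02, 0.01]] + [[-0.0,0.0,-0.00], [0.00,0.00,0.0], [0.00,-0.00,0.0]] + [[0.00, 0.0, 0.0], [0.0, 0.00, 0.0], [0.0, 0.0, 0.00]]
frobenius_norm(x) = 0.29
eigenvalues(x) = [-0.23, 0.0, 0.0]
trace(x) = -0.23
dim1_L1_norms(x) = [0.46, 0.0, 0.06]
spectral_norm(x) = 0.29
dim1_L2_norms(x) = [0.29, 0.0, 0.04]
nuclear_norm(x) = 0.30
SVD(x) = [[-0.99,-0.13,0.0], [0.0,0.00,-1.00], [0.13,-0.99,0.00]] @ diag([0.2939350283139995, 0.0014829464077633597, 1.6000391294131997e-19]) @ [[0.82, -0.51, 0.24],[0.52, 0.51, -0.68],[0.23, 0.69, 0.69]]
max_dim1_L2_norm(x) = 0.29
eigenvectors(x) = [[-0.99, 0.28, 0.23], [0.0, 0.0, 0.69], [0.12, -0.96, 0.69]]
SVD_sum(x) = [[-0.24,0.15,-0.07], [0.00,0.00,0.0], [0.03,-0.02,0.01]] + [[-0.0, -0.00, 0.00],[0.00, 0.00, 0.00],[-0.0, -0.0, 0.0]] + [[0.00, 0.0, 0.0],[-0.0, -0.0, -0.00],[0.00, 0.00, 0.00]]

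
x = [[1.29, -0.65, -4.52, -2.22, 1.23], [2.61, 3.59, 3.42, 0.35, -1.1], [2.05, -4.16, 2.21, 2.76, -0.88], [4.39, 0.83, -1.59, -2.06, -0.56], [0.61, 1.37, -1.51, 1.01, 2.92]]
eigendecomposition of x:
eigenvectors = [[(0.1-0.55j), (0.1+0.55j), (0.02+0j), 0.07+0.00j, (0.3+0j)], [-0.12+0.37j, (-0.12-0.37j), (-0.25+0j), (-0.26+0j), 0.03+0.00j], [(-0.62+0j), (-0.62-0j), 0.49+0.00j, (0.4+0j), 0.06+0.00j], [(-0.15-0.33j), -0.15+0.33j, -0.61+0.00j, (-0.28+0j), (0.14+0j)], [-0.05-0.11j, (-0.05+0.11j), 0.57+0.00j, 0.83+0.00j, (0.94+0j)]]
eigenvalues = [(1.63+5.65j), (1.63-5.65j), (-0.03+0j), (1.51+0j), (3.22+0j)]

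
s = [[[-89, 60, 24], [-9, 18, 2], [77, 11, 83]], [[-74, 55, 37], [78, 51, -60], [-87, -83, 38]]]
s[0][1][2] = 2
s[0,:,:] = [[-89, 60, 24], [-9, 18, 2], [77, 11, 83]]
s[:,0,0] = [-89, -74]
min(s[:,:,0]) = -89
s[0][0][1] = 60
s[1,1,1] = 51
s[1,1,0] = 78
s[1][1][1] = 51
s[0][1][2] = 2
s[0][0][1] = 60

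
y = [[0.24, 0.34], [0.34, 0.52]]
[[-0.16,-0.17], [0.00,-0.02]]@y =[[-0.10, -0.14], [-0.01, -0.01]]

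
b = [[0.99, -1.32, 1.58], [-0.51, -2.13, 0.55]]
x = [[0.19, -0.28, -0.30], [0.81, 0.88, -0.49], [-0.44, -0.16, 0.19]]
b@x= [[-1.58,-1.69,0.65], [-2.06,-1.82,1.30]]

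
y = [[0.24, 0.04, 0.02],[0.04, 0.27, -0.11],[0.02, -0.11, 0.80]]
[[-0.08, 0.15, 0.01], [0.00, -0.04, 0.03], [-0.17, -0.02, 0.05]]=y@[[-0.31, 0.67, 0.01], [-0.03, -0.27, 0.13], [-0.21, -0.08, 0.08]]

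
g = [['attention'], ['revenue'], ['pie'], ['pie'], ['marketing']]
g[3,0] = 'pie'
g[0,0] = 'attention'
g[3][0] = 'pie'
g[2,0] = 'pie'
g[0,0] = 'attention'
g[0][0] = 'attention'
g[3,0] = 'pie'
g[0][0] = 'attention'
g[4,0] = 'marketing'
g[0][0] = 'attention'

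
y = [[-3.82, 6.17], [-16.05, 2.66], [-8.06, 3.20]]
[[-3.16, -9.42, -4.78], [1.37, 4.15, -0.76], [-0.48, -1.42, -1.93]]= y@ [[-0.19, -0.57, -0.09], [-0.63, -1.88, -0.83]]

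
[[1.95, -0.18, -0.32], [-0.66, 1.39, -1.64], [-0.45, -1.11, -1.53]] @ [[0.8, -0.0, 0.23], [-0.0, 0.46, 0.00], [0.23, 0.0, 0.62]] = [[1.49,-0.08,0.25],[-0.91,0.64,-1.17],[-0.71,-0.51,-1.05]]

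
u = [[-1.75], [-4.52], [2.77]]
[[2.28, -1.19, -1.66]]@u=[[-3.21]]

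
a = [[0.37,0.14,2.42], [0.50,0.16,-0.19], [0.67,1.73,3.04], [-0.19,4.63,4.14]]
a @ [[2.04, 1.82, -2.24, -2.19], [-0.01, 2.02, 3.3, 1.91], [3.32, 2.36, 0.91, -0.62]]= [[8.79, 6.67, 1.84, -2.04], [0.39, 0.78, -0.76, -0.67], [11.44, 11.89, 6.97, -0.05], [13.31, 18.78, 19.47, 6.69]]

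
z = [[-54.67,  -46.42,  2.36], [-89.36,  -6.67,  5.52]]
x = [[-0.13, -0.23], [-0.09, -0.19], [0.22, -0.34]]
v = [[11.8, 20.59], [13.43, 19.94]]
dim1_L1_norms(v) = [32.39, 33.37]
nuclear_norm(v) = 34.98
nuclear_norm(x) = 0.72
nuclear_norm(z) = 144.20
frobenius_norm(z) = 114.93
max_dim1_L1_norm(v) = 33.37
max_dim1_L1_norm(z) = 103.45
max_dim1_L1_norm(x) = 0.56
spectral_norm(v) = 33.76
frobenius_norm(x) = 0.53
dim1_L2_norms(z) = [71.76, 89.78]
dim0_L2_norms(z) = [104.76, 46.9, 6.0]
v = z @ x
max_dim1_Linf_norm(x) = 0.34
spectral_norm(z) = 109.60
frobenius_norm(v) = 33.78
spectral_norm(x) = 0.46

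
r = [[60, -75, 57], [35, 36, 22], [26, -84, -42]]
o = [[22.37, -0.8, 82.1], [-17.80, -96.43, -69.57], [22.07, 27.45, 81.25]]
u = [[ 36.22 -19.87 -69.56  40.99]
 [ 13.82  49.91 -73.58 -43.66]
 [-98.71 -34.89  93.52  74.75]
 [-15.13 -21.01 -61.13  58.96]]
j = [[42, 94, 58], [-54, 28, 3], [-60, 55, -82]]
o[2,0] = 22.07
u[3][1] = -21.01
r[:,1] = [-75, 36, -84]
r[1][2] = 22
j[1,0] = -54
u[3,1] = -21.01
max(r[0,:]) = 60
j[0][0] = 42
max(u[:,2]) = 93.52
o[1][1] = -96.43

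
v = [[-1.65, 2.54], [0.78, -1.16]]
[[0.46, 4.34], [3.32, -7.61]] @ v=[[2.63, -3.87], [-11.41, 17.26]]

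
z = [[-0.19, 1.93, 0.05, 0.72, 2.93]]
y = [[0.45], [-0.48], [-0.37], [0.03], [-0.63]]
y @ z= [[-0.09, 0.87, 0.02, 0.32, 1.32], [0.09, -0.93, -0.02, -0.35, -1.41], [0.07, -0.71, -0.02, -0.27, -1.08], [-0.01, 0.06, 0.00, 0.02, 0.09], [0.12, -1.22, -0.03, -0.45, -1.85]]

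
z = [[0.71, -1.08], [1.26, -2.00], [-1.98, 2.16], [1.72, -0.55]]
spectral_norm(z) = 4.25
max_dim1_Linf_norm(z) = 2.16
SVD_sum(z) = [[0.87, -0.93], [1.58, -1.70], [-2.00, 2.14], [1.08, -1.15]] + [[-0.16, -0.15], [-0.32, -0.30], [0.02, 0.02], [0.64, 0.6]]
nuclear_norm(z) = 5.26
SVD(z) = [[-0.30,  -0.22],  [-0.55,  -0.44],  [0.69,  0.03],  [-0.37,  0.87]] @ diag([4.252291058146122, 1.011444885700912]) @ [[-0.68, 0.73],[0.73, 0.68]]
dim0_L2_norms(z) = [3.0, 3.18]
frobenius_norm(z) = 4.37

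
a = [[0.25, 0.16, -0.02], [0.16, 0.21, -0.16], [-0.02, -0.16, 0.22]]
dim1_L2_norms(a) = [0.3, 0.31, 0.27]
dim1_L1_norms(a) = [0.43, 0.53, 0.4]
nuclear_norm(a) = 0.68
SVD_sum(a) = [[0.14, 0.17, -0.13], [0.17, 0.21, -0.15], [-0.13, -0.15, 0.11]] + [[0.11, -0.01, 0.11], [-0.01, 0.00, -0.01], [0.11, -0.01, 0.11]] + [[0.0,  -0.00,  -0.00], [-0.0,  0.00,  0.0], [-0.00,  0.00,  0.00]]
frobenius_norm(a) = 0.51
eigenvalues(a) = [0.46, 0.21, 0.0]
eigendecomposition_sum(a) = [[0.14, 0.17, -0.13],[0.17, 0.21, -0.15],[-0.13, -0.15, 0.11]] + [[0.11, -0.01, 0.11],[-0.01, 0.00, -0.01],[0.11, -0.01, 0.11]] + [[0.0,-0.0,-0.00], [-0.00,0.00,0.00], [-0.00,0.0,0.00]]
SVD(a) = [[-0.56, 0.7, -0.44],  [-0.67, -0.07, 0.74],  [0.49, 0.71, 0.51]] @ diag([0.46039434933240786, 0.21497820791028224, 0.0046274427573098]) @ [[-0.56, -0.67, 0.49], [0.70, -0.07, 0.71], [-0.44, 0.74, 0.51]]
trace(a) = 0.68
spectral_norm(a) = 0.46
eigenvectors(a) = [[-0.56, -0.70, -0.44], [-0.67, 0.07, 0.74], [0.49, -0.71, 0.51]]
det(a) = 0.00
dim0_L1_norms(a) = [0.43, 0.53, 0.4]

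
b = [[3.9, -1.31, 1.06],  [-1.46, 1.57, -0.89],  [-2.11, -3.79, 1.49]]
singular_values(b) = [4.76, 4.67, 0.0]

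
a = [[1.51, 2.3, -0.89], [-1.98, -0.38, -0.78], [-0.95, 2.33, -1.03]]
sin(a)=[[1.67, 4.07, -1.62], [-3.52, -1.78, -1.31], [-1.79, 3.98, -2.77]]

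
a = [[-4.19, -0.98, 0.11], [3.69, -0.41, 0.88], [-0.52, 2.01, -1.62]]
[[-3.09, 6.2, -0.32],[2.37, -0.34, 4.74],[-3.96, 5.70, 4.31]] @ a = [[35.99, -0.16, 5.63], [-13.65, 7.34, -7.72], [35.38, 10.21, -2.40]]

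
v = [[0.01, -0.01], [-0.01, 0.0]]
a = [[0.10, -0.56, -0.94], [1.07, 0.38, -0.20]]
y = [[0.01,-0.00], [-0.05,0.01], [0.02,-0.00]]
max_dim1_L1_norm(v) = 0.02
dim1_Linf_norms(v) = [0.01, 0.01]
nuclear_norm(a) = 2.25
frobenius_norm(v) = 0.02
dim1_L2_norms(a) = [1.1, 1.15]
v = a @ y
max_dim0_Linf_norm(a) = 1.07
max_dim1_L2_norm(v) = 0.01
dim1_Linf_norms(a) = [0.94, 1.07]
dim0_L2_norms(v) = [0.01, 0.01]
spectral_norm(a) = 1.17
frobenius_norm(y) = 0.06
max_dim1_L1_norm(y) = 0.06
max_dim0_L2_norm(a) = 1.07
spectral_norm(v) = 0.02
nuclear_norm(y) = 0.06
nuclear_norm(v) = 0.02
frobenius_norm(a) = 1.59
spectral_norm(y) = 0.06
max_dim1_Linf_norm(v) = 0.01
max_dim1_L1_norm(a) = 1.65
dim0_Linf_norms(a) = [1.07, 0.56, 0.94]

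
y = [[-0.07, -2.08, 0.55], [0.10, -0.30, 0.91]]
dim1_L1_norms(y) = [2.7, 1.31]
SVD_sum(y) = [[-0.04, -2.01, 0.75], [-0.01, -0.56, 0.21]] + [[-0.03, -0.07, -0.2], [0.11, 0.26, 0.7]]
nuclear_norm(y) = 3.01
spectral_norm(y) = 2.22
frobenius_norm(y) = 2.36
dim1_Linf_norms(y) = [2.08, 0.91]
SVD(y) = [[-0.96, -0.27], [-0.27, 0.96]] @ diag([2.223670494975161, 0.7856141099655232]) @ [[0.02, 0.94, -0.35], [0.15, 0.34, 0.93]]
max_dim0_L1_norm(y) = 2.38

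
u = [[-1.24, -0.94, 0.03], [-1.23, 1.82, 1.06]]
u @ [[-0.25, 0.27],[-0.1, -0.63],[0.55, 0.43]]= [[0.42,0.27],[0.71,-1.02]]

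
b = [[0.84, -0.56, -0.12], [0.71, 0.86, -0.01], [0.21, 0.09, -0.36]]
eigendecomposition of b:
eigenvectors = [[-0.02+0.66j, -0.02-0.66j, 0.08+0.00j], [(0.74+0j), (0.74-0j), -0.04+0.00j], [0.09+0.07j, (0.09-0.07j), 1.00+0.00j]]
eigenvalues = [(0.84+0.64j), (0.84-0.64j), (-0.35+0j)]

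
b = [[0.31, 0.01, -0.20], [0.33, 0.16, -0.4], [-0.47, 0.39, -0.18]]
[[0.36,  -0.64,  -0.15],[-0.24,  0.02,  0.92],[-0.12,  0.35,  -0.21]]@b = [[-0.03,-0.16,0.21], [-0.50,0.36,-0.13], [0.18,-0.03,-0.08]]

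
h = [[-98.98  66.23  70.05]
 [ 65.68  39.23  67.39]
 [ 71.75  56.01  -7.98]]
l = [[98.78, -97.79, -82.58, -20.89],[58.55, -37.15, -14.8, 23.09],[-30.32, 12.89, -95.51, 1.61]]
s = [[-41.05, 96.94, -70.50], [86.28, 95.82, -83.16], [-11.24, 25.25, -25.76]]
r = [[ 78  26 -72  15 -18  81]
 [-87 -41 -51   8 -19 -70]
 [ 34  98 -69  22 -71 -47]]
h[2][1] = 56.01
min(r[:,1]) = -41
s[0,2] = -70.5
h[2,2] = -7.98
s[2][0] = -11.24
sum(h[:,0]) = 38.45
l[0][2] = -82.58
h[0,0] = -98.98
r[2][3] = 22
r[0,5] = 81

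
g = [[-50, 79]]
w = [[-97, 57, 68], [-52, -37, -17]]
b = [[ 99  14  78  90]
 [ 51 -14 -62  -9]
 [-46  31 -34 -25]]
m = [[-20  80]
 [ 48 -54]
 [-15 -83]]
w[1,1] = -37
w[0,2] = 68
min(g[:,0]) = -50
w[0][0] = -97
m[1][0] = 48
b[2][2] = -34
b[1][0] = 51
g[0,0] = -50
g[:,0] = [-50]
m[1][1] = -54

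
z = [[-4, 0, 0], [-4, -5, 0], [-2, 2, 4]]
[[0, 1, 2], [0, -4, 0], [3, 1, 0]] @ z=[[-8, -1, 8], [16, 20, 0], [-16, -5, 0]]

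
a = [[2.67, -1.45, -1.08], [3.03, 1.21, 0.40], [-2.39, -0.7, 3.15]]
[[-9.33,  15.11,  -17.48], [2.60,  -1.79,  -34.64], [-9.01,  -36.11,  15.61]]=a @ [[-1.22, 1.03, -9.66], [6.01, -0.49, -3.40], [-2.45, -10.79, -3.13]]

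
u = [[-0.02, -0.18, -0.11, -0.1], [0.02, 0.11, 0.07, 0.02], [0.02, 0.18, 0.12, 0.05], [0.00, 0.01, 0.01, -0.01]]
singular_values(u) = [0.35, 0.04, 0.01, 0.0]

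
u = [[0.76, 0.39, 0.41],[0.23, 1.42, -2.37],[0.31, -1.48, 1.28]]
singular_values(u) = [3.35, 0.94, 0.64]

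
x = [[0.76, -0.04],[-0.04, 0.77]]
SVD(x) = [[-0.66, 0.75],[0.75, 0.66]] @ diag([0.8053112887414926, 0.7246887112585073]) @ [[-0.66, 0.75],[0.75, 0.66]]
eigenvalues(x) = [0.72, 0.81]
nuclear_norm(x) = 1.53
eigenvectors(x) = [[-0.75, 0.66], [-0.66, -0.75]]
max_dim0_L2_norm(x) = 0.77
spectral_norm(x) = 0.81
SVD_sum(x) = [[0.35,-0.40],[-0.4,0.45]] + [[0.41, 0.36], [0.36, 0.32]]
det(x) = 0.58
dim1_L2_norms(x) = [0.76, 0.77]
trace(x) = 1.53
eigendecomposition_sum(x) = [[0.41, 0.36], [0.36, 0.32]] + [[0.35, -0.40], [-0.40, 0.45]]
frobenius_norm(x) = 1.08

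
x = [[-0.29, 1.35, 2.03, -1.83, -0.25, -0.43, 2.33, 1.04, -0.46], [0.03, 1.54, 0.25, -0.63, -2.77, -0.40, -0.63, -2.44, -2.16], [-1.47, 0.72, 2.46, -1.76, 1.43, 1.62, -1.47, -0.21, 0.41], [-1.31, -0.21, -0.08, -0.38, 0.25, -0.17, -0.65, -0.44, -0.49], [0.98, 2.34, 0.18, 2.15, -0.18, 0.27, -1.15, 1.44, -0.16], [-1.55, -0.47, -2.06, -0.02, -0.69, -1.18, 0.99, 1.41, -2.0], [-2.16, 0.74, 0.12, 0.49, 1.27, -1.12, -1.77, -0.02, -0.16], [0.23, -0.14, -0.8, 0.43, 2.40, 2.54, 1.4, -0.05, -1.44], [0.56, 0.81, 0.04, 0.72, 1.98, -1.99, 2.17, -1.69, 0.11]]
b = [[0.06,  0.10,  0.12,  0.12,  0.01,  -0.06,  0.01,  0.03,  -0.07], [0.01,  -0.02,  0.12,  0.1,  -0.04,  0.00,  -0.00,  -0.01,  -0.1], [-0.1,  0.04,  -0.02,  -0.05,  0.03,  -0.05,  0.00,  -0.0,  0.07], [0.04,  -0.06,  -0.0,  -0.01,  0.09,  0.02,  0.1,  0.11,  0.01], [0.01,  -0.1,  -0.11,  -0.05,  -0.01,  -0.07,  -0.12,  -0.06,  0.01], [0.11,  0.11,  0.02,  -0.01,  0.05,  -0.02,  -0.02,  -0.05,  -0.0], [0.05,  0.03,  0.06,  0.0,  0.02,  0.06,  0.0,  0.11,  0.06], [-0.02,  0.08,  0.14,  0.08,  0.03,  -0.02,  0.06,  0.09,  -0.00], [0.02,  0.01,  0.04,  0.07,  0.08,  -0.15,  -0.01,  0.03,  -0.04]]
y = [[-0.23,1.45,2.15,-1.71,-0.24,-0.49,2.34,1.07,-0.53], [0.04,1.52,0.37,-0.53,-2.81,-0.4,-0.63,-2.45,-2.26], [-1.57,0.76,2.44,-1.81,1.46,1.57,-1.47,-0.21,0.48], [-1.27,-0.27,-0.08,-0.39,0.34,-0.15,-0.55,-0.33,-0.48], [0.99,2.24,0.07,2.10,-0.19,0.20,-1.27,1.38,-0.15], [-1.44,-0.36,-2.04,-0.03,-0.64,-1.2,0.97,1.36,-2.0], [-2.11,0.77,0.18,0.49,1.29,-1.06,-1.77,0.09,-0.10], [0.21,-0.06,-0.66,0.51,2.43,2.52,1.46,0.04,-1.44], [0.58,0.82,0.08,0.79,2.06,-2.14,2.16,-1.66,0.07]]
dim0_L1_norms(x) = [8.58, 8.32, 8.02, 8.41, 11.22, 9.72, 12.56, 8.74, 7.39]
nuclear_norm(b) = 1.36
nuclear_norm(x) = 30.62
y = b + x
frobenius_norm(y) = 11.68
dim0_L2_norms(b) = [0.18, 0.21, 0.26, 0.2, 0.14, 0.2, 0.17, 0.2, 0.16]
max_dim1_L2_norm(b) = 0.23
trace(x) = 0.26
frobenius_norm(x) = 11.65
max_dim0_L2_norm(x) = 4.65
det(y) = 234.17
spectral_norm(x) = 5.34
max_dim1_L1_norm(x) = 11.55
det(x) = 14.36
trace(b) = 0.03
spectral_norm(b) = 0.39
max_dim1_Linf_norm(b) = 0.15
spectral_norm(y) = 5.40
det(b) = 0.00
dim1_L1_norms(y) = [10.21, 11.01, 11.77, 3.86, 8.59, 10.04, 7.86, 9.33, 10.36]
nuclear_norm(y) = 30.80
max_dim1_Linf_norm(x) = 2.77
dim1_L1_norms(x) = [10.01, 10.85, 11.55, 3.98, 8.85, 10.37, 7.85, 9.43, 10.07]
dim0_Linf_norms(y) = [2.11, 2.24, 2.44, 2.1, 2.81, 2.52, 2.34, 2.45, 2.26]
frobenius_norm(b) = 0.58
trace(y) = 0.29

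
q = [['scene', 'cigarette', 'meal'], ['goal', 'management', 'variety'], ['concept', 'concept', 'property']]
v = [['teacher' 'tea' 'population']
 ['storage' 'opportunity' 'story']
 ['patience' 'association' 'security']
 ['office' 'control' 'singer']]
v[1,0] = 'storage'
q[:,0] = ['scene', 'goal', 'concept']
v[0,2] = 'population'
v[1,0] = 'storage'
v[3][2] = 'singer'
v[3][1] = 'control'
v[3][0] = 'office'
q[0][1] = 'cigarette'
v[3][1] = 'control'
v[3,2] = 'singer'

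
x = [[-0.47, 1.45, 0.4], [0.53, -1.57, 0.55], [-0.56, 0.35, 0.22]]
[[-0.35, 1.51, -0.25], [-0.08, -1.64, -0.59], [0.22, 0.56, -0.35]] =x @ [[-0.81, -0.43, 0.40], [-0.38, 0.9, 0.20], [-0.45, 0.01, -0.89]]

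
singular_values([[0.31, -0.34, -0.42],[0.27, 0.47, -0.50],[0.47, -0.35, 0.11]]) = [0.79, 0.75, 0.31]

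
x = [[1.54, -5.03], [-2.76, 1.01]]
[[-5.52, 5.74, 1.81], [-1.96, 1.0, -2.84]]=x @ [[1.25,  -0.88,  1.01],[1.48,  -1.41,  -0.05]]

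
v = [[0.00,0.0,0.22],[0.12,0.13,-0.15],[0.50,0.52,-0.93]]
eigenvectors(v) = [[0.22, -0.75, 0.73], [-0.16, -0.39, -0.68], [-0.96, -0.53, 0.01]]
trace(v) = -0.80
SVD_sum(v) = [[-0.07, -0.08, 0.14], [0.10, 0.10, -0.18], [0.49, 0.51, -0.94]] + [[0.07, 0.08, 0.08], [0.03, 0.03, 0.03], [0.01, 0.01, 0.01]] + [[0.0, -0.00, 0.00], [-0.0, 0.0, -0.0], [0.00, -0.00, 0.0]]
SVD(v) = [[0.14, -0.93, -0.33], [-0.19, -0.35, 0.92], [-0.97, -0.07, -0.23]] @ diag([1.2112504634651926, 0.14269324494556843, 0.003309471598112913]) @ [[-0.42, -0.44, 0.8], [-0.54, -0.58, -0.61], [-0.73, 0.69, -0.00]]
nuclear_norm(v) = 1.36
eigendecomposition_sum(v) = [[-0.1, -0.1, 0.21], [0.07, 0.07, -0.15], [0.43, 0.45, -0.93]] + [[0.10, 0.11, 0.01], [0.05, 0.05, 0.00], [0.07, 0.07, 0.0]] + [[0.00, -0.00, 0.0], [-0.0, 0.00, -0.00], [0.0, -0.0, 0.0]]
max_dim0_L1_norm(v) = 1.3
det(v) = -0.00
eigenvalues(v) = [-0.96, 0.16, 0.0]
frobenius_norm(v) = 1.22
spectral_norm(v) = 1.21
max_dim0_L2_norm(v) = 0.97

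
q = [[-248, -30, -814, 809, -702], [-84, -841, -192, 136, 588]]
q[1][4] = 588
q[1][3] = 136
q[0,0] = -248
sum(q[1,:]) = -393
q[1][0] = -84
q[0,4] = -702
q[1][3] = 136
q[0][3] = 809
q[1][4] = 588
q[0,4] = -702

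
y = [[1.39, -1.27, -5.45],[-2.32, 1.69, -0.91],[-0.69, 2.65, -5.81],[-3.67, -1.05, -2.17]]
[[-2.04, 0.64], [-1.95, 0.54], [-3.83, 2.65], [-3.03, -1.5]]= y@[[0.54,0.33],[-0.12,0.67],[0.54,-0.19]]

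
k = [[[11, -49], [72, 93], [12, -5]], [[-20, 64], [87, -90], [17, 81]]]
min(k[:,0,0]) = -20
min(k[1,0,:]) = -20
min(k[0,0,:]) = -49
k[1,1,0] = 87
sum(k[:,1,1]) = 3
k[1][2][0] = 17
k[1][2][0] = 17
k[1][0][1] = 64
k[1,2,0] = 17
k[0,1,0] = 72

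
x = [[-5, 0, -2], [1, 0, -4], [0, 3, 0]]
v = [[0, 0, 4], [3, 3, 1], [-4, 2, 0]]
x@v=[[8, -4, -20], [16, -8, 4], [9, 9, 3]]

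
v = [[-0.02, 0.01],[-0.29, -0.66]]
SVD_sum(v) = [[0.00, 0.0], [-0.29, -0.66]] + [[-0.02, 0.01], [-0.00, 0.0]]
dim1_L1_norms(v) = [0.03, 0.95]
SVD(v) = [[0.00,-1.0], [-1.00,-0.0]] @ diag([0.7209030674527004, 0.02233309958978132]) @ [[0.4, 0.92], [0.92, -0.40]]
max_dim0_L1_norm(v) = 0.67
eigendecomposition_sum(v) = [[-0.02, -0.0], [0.01, 0.0]] + [[0.00, 0.01], [-0.30, -0.66]]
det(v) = 0.02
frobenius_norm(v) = 0.72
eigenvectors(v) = [[0.91, -0.02], [-0.42, 1.0]]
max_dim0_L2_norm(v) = 0.66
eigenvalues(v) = [-0.02, -0.66]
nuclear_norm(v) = 0.74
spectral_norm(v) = 0.72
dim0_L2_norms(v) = [0.29, 0.66]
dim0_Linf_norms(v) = [0.29, 0.66]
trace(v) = -0.68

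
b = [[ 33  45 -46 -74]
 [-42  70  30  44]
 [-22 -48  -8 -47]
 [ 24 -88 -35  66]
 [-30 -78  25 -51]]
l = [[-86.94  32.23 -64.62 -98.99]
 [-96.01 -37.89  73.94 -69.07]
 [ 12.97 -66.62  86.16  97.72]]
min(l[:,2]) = -64.62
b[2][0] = -22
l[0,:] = [-86.94, 32.23, -64.62, -98.99]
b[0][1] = 45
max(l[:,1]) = 32.23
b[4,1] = -78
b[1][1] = 70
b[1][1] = 70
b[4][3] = -51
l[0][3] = -98.99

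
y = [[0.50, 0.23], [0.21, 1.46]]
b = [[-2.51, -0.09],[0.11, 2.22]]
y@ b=[[-1.23, 0.47],[-0.37, 3.22]]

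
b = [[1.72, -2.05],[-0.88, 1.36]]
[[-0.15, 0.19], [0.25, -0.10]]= b @[[0.58, 0.11],[0.56, -0.0]]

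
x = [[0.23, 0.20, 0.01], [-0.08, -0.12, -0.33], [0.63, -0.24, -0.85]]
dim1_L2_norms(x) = [0.3, 0.36, 1.08]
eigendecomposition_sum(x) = [[-0.03-0.00j,0.02-0.00j,0.06-0.00j], [0.15+0.00j,(-0.12+0j),(-0.31+0j)], [0.41+0.00j,(-0.33+0j),-0.83+0.00j]] + [[(0.13+0.04j), (0.09-0.05j), -0.02+0.02j], [(-0.12+0.1j), 0.12j, -0.01-0.04j], [0.11-0.02j, 0.04-0.07j, (-0.01+0.03j)]] + [[0.13-0.04j, 0.09+0.05j, -0.02-0.02j], [(-0.12-0.1j), 0.00-0.12j, (-0.01+0.04j)], [(0.11+0.02j), (0.04+0.07j), -0.01-0.03j]]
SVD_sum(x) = [[0.04, -0.02, -0.06], [0.14, -0.06, -0.2], [0.59, -0.24, -0.87]] + [[0.22,0.15,0.1], [-0.19,-0.13,-0.09], [0.03,0.02,0.01]] + [[-0.03,0.06,-0.04], [-0.03,0.07,-0.04], [0.01,-0.02,0.01]]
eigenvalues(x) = [(-0.98+0j), (0.12+0.19j), (0.12-0.19j)]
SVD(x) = [[-0.07, 0.75, -0.65], [-0.22, -0.65, -0.73], [-0.97, 0.10, 0.21]] @ diag([1.1146767835351905, 0.3791576719133475, 0.11590999990032434]) @ [[-0.55, 0.22, 0.81],[0.76, 0.54, 0.36],[0.36, -0.81, 0.46]]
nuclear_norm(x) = 1.61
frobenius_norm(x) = 1.18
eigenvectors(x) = [[(-0.07+0j), 0.30+0.50j, (0.3-0.5j)], [0.35+0.00j, (-0.65+0j), (-0.65-0j)], [(0.93+0j), (0.41+0.25j), 0.41-0.25j]]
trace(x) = -0.74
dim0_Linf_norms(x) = [0.63, 0.24, 0.85]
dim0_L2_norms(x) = [0.68, 0.33, 0.91]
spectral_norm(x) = 1.11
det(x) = -0.05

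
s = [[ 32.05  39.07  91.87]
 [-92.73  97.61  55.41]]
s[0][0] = 32.05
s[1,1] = 97.61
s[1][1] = 97.61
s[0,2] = 91.87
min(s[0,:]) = 32.05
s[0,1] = 39.07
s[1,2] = 55.41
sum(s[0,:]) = 162.99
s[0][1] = 39.07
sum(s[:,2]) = 147.28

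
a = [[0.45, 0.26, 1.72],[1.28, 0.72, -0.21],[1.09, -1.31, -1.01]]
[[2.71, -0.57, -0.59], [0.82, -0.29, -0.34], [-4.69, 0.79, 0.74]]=a@[[-0.39, -0.03, -0.07],[2.22, -0.43, -0.42],[1.34, -0.26, -0.26]]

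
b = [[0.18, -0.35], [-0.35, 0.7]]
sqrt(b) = [[0.24, -0.35], [-0.35, 0.76]]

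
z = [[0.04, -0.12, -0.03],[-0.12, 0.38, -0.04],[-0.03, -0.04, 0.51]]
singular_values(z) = [0.52, 0.41, 0.0]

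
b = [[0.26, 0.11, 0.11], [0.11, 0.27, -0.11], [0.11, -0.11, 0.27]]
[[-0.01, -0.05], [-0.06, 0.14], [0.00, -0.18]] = b@[[0.29,-0.18], [-0.46,0.43], [-0.29,-0.42]]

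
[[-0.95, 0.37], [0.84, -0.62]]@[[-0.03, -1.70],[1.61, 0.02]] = [[0.62,  1.62], [-1.02,  -1.44]]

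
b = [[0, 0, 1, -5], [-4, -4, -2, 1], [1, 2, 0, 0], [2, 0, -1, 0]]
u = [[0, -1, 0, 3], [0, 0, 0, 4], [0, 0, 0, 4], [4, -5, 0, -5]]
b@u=[[-20, 25, 0, 29], [4, -1, 0, -41], [0, -1, 0, 11], [0, -2, 0, 2]]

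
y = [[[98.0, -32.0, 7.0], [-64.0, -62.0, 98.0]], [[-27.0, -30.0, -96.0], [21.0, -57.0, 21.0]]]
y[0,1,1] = -62.0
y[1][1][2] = 21.0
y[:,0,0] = [98.0, -27.0]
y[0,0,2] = 7.0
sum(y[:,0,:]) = -80.0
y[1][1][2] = 21.0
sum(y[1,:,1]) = -87.0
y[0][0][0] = 98.0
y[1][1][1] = -57.0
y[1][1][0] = 21.0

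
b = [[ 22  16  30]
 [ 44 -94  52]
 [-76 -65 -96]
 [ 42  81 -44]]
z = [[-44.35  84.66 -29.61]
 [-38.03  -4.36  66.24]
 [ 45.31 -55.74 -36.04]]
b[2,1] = -65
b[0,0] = 22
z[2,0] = 45.31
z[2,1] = -55.74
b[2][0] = -76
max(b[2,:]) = -65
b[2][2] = -96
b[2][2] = -96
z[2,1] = -55.74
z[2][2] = -36.04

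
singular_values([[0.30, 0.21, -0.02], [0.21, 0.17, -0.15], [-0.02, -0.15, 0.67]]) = [0.73, 0.42, 0.0]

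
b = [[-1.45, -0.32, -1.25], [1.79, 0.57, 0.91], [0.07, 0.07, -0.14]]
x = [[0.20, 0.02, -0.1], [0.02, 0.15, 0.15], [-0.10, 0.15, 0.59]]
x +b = [[-1.25, -0.30, -1.35], [1.81, 0.72, 1.06], [-0.03, 0.22, 0.45]]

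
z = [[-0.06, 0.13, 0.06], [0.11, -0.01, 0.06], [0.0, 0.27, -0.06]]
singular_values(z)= [0.3, 0.12, 0.1]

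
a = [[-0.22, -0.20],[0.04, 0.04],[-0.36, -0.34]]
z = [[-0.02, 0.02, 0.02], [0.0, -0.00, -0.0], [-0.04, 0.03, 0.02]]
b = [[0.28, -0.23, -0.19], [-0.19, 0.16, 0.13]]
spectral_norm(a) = 0.58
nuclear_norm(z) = 0.07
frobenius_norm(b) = 0.50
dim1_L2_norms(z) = [0.03, 0.0, 0.05]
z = a @ b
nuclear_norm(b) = 0.50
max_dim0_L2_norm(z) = 0.04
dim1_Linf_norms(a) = [0.22, 0.04, 0.36]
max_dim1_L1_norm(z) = 0.09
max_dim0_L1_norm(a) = 0.62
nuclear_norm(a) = 0.59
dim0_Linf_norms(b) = [0.28, 0.23, 0.19]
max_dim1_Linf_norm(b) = 0.28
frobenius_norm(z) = 0.06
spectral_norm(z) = 0.06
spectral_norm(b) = 0.50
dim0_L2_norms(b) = [0.34, 0.28, 0.23]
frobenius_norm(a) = 0.58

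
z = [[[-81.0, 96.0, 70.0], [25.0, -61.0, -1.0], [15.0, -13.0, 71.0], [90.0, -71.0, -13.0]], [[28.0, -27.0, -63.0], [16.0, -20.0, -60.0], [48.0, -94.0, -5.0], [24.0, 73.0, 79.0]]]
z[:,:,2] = [[70.0, -1.0, 71.0, -13.0], [-63.0, -60.0, -5.0, 79.0]]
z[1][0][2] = -63.0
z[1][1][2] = -60.0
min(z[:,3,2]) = -13.0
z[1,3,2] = 79.0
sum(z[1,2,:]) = -51.0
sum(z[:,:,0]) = 165.0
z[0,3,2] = -13.0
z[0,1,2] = -1.0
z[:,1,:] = [[25.0, -61.0, -1.0], [16.0, -20.0, -60.0]]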